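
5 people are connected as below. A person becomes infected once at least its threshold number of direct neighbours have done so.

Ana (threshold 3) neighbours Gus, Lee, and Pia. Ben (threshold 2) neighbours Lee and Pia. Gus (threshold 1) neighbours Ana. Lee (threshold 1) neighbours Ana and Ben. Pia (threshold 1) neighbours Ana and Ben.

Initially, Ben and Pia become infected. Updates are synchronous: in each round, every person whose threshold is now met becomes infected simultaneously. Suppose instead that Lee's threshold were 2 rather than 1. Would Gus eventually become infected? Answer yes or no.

With Lee's threshold at 2:
Round 1 — Ben, Pia become infected (initial).
Round 2 — no new infections; cascade stops.

no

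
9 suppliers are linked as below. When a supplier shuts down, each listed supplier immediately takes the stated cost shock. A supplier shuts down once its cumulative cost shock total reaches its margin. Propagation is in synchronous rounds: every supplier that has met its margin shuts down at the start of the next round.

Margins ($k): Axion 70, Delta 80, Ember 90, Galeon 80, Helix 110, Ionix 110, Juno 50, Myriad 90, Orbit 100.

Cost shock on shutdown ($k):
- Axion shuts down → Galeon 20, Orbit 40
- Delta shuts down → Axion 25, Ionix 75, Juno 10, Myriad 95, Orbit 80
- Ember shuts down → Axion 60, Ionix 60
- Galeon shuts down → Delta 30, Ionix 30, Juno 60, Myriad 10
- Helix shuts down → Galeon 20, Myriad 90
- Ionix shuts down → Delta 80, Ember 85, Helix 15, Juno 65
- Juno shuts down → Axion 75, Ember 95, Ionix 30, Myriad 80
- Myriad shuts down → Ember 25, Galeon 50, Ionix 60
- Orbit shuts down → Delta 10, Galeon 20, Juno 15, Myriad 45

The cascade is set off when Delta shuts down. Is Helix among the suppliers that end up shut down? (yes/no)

no

Round 1 — Delta shuts down (initial).
  Axion: +25 → 25 < 70
  Ionix: +75 → 75 < 110
  Juno: +10 → 10 < 50
  Myriad: +95 → 95 ≥ 90
  Orbit: +80 → 80 < 100
Round 2 — Myriad shuts down.
  Ember: +25 → 25 < 90
  Galeon: +50 → 50 < 80
  Ionix: +60 → 135 ≥ 110
Round 3 — Ionix shuts down.
  Ember: +85 → 110 ≥ 90
  Helix: +15 → 15 < 110
  Juno: +65 → 75 ≥ 50
Round 4 — Ember, Juno shut down.
  Axion: +60+75 → 160 ≥ 70
Round 5 — Axion shuts down.
  Galeon: +20 → 70 < 80
  Orbit: +40 → 120 ≥ 100
Round 6 — Orbit shuts down.
  Galeon: +20 → 90 ≥ 80
Round 7 — Galeon shuts down.
No further shutdowns.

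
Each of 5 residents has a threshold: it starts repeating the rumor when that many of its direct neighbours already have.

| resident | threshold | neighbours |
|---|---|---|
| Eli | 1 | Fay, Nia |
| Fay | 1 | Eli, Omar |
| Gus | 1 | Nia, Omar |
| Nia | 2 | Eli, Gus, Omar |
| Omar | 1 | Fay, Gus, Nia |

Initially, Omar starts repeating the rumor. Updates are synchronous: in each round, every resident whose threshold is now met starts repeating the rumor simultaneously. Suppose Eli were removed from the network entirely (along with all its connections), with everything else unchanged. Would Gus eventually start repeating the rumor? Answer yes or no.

With Eli removed:
Round 1 — Omar starts repeating the rumor (initial).
Round 2 — checking thresholds:
  Fay: 1 of 1 neighbours ≥ 1, starts repeating the rumor.
  Gus: 1 of 2 neighbours ≥ 1, starts repeating the rumor.
  Nia: 1 of 2 neighbours < 2, not yet.
Round 3 — checking thresholds:
  Nia: 2 of 2 neighbours ≥ 2, starts repeating the rumor.
Round 4 — no new spreads; cascade stops.

yes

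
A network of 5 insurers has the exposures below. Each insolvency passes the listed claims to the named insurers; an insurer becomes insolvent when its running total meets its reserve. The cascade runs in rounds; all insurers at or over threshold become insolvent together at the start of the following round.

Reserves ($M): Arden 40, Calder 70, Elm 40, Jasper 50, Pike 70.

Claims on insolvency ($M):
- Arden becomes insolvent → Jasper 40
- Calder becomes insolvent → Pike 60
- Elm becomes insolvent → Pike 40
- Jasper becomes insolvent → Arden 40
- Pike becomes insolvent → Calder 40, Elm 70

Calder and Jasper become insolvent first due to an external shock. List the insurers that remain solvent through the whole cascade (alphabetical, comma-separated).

Elm, Pike

Round 1 — Calder, Jasper become insolvent (initial).
  Arden: +40 → 40 ≥ 40
  Pike: +60 → 60 < 70
Round 2 — Arden becomes insolvent.
No further insolvencies.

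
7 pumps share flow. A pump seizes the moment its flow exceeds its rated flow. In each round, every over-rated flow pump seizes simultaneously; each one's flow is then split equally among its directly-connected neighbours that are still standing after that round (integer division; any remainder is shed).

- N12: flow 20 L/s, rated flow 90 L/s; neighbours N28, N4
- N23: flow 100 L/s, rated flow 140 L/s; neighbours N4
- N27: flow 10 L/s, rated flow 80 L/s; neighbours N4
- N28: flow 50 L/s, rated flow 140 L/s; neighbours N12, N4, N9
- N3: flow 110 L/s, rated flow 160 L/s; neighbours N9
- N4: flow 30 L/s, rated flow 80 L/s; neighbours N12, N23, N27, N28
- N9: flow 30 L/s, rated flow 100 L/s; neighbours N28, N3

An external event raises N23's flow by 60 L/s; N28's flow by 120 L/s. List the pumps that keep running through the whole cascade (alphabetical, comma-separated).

N3, N9

Round 1 — N23 at 160 > 140; N28 at 170 > 140. N23, N28 seize.
  N23 sheds 160 L/s to N4: 160 each.
    N4: 30+160 = 190 > 80
  N28 sheds 170 L/s to N12, N4, N9: 56 each (2 lost).
    N12: 20+56 = 76 ≤ 90
    N4: 190+56 = 246 > 80
    N9: 30+56 = 86 ≤ 100
Round 2 — N4 seizes.
  N4 sheds 246 L/s to N12, N27: 123 each.
    N12: 76+123 = 199 > 90
    N27: 10+123 = 133 > 80
Round 3 — N12, N27 seize.
  N12 sheds 199 L/s: no online neighbours, lost.
  N27 sheds 133 L/s: no online neighbours, lost.
No further seizures.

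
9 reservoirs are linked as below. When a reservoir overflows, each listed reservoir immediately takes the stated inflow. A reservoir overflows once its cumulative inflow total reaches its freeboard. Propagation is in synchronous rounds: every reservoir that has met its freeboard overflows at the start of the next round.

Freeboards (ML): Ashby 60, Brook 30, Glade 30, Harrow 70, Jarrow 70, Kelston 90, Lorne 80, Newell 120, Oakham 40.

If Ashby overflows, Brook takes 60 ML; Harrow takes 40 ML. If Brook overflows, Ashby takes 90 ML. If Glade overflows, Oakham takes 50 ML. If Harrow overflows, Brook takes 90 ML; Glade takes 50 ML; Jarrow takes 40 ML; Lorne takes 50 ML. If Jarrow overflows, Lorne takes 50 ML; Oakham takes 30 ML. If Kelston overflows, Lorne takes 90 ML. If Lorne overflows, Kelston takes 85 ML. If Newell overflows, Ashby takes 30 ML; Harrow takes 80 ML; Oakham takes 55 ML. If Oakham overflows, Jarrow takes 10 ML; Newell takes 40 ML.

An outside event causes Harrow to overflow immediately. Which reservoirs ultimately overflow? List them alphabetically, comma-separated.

Ashby, Brook, Glade, Harrow, Oakham

Round 1 — Harrow overflows (initial).
  Brook: +90 → 90 ≥ 30
  Glade: +50 → 50 ≥ 30
  Jarrow: +40 → 40 < 70
  Lorne: +50 → 50 < 80
Round 2 — Brook, Glade overflow.
  Ashby: +90 → 90 ≥ 60
  Oakham: +50 → 50 ≥ 40
Round 3 — Ashby, Oakham overflow.
  Jarrow: +10 → 50 < 70
  Newell: +40 → 40 < 120
No further overflows.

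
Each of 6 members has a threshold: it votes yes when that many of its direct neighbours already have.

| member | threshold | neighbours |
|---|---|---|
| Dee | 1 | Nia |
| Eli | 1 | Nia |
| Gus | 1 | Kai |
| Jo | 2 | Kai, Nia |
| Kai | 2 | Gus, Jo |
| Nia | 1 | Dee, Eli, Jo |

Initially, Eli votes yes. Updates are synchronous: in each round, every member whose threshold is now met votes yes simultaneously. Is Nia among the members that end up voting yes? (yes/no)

Round 1 — Eli votes yes (initial).
Round 2 — checking thresholds:
  Nia: 1 of 3 neighbours ≥ 1, votes yes.
Round 3 — checking thresholds:
  Dee: 1 of 1 neighbours ≥ 1, votes yes.
  Jo: 1 of 2 neighbours < 2, below threshold.
Round 4 — no new yes votes; cascade stops.

yes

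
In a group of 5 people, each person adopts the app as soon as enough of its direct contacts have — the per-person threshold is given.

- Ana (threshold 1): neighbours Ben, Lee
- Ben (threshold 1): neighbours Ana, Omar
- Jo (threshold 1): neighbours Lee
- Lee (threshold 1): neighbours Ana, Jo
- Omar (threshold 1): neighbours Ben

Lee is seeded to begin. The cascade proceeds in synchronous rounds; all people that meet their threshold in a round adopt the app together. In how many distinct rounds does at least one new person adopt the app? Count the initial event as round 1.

4

Round 1 — Lee adopts the app (initial).
Round 2 — checking thresholds:
  Ana: 1 of 2 neighbours ≥ 1, adopts the app.
  Jo: 1 of 1 neighbours ≥ 1, adopts the app.
Round 3 — checking thresholds:
  Ben: 1 of 2 neighbours ≥ 1, adopts the app.
Round 4 — checking thresholds:
  Omar: 1 of 1 neighbours ≥ 1, adopts the app.
Round 5 — no new adoptions; cascade stops.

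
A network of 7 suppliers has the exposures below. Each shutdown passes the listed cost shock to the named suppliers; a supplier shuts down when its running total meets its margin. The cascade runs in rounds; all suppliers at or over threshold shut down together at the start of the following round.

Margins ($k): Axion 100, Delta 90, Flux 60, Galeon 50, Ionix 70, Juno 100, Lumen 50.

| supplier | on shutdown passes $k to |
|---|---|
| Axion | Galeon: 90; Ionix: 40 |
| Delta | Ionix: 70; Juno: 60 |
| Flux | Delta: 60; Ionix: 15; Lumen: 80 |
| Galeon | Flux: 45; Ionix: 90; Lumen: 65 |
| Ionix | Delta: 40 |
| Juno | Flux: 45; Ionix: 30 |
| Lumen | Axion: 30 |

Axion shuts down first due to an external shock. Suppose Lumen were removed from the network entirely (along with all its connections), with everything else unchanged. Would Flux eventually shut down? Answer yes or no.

With Lumen removed:
Round 1 — Axion shuts down (initial).
  Galeon: +90 → 90 ≥ 50
  Ionix: +40 → 40 < 70
Round 2 — Galeon shuts down.
  Flux: +45 → 45 < 60
  Ionix: +90 → 130 ≥ 70
Round 3 — Ionix shuts down.
  Delta: +40 → 40 < 90
No further shutdowns.

no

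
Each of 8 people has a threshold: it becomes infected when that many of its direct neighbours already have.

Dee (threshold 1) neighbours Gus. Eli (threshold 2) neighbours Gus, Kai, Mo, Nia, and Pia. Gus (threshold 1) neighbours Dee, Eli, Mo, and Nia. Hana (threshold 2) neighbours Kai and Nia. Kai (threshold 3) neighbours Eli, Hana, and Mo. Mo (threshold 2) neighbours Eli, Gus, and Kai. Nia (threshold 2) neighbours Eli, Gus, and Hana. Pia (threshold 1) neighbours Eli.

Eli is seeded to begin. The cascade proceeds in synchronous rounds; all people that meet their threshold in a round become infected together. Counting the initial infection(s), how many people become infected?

6

Round 1 — Eli becomes infected (initial).
Round 2 — checking thresholds:
  Gus: 1 of 4 neighbours ≥ 1, becomes infected.
  Kai: 1 of 3 neighbours < 3, holds.
  Mo: 1 of 3 neighbours < 2, holds.
  Nia: 1 of 3 neighbours < 2, holds.
  Pia: 1 of 1 neighbours ≥ 1, becomes infected.
Round 3 — checking thresholds:
  Dee: 1 of 1 neighbours ≥ 1, becomes infected.
  Kai: 1 of 3 neighbours < 3, holds.
  Mo: 2 of 3 neighbours ≥ 2, becomes infected.
  Nia: 2 of 3 neighbours ≥ 2, becomes infected.
Round 4 — no new infections; cascade stops.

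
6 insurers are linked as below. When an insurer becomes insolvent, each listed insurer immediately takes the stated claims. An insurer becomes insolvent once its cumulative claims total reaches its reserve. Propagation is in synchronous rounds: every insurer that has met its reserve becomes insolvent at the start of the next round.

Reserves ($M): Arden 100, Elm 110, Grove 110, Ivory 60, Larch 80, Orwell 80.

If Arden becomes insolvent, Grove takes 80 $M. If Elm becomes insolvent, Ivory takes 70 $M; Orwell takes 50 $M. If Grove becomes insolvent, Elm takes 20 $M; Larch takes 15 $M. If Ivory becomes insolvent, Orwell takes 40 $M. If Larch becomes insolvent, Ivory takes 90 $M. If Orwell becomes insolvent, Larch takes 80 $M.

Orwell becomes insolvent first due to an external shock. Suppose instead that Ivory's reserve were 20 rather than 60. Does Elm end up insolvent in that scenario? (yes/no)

With Ivory's reserve at 20:
Round 1 — Orwell becomes insolvent (initial).
  Larch: +80 → 80 ≥ 80
Round 2 — Larch becomes insolvent.
  Ivory: +90 → 90 ≥ 20
Round 3 — Ivory becomes insolvent.
No further insolvencies.

no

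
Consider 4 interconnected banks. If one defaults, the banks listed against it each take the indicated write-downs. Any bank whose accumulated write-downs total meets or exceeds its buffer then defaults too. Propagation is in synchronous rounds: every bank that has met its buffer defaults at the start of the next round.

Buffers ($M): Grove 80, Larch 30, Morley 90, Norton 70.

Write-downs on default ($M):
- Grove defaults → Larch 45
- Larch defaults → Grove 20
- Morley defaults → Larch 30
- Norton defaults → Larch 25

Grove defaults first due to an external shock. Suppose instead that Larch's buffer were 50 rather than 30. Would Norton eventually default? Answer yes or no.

no

With Larch's buffer at 50:
Round 1 — Grove defaults (initial).
  Larch: +45 → 45 < 50
No further defaults.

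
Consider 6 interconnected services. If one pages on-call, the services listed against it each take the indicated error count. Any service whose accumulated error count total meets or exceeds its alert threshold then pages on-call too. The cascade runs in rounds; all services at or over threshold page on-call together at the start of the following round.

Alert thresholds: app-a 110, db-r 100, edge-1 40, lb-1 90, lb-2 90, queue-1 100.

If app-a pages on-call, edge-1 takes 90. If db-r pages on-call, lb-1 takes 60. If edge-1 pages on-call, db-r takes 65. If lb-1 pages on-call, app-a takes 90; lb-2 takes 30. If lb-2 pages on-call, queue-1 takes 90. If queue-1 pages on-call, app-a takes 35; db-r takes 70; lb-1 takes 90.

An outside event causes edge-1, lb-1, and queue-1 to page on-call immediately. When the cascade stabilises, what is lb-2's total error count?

30

Round 1 — edge-1, lb-1, queue-1 page on-call (initial).
  app-a: +90+35 → 125 ≥ 110
  db-r: +65+70 → 135 ≥ 100
  lb-2: +30 → 30 < 90
Round 2 — app-a, db-r page on-call.
No further pages.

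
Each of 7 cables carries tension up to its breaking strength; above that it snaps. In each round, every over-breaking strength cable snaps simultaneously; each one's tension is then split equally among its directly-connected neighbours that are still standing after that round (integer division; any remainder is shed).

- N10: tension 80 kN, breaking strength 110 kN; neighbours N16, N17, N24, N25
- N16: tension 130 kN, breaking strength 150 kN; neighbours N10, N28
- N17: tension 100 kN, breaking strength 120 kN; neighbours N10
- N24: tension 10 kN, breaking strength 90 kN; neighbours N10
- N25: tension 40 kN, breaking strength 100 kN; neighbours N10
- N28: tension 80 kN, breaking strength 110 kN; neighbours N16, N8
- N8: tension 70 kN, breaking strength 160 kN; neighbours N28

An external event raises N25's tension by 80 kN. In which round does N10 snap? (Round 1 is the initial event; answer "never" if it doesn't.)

2

Round 1 — N25 at 120 > 100. N25 snaps.
  N25 sheds 120 kN to N10: 120 each.
    N10: 80+120 = 200 > 110
Round 2 — N10 snaps.
  N10 sheds 200 kN to N16, N17, N24: 66 each (2 lost).
    N16: 130+66 = 196 > 150
    N17: 100+66 = 166 > 120
    N24: 10+66 = 76 ≤ 90
Round 3 — N16, N17 snap.
  N16 sheds 196 kN to N28: 196 each.
    N28: 80+196 = 276 > 110
  N17 sheds 166 kN: no online neighbours, lost.
Round 4 — N28 snaps.
  N28 sheds 276 kN to N8: 276 each.
    N8: 70+276 = 346 > 160
Round 5 — N8 snaps.
  N8 sheds 346 kN: no online neighbours, lost.
No further breaks.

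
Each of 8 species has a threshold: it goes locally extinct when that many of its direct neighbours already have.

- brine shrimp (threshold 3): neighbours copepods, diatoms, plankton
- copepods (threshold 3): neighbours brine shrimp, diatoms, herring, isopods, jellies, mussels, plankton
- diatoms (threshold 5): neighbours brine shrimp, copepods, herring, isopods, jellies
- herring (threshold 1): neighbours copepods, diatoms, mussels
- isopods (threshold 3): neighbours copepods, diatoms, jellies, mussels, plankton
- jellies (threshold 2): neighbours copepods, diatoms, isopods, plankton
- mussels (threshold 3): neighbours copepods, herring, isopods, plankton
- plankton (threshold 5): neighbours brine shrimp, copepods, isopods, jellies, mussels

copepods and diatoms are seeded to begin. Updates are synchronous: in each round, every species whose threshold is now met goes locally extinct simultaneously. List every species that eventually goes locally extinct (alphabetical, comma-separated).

copepods, diatoms, herring, isopods, jellies, mussels

Round 1 — copepods, diatoms go locally extinct (initial).
Round 2 — checking thresholds:
  brine shrimp: 2 of 3 neighbours < 3, holds.
  herring: 2 of 3 neighbours ≥ 1, goes locally extinct.
  isopods: 2 of 5 neighbours < 3, holds.
  jellies: 2 of 4 neighbours ≥ 2, goes locally extinct.
  mussels: 1 of 4 neighbours < 3, holds.
  plankton: 1 of 5 neighbours < 5, holds.
Round 3 — checking thresholds:
  brine shrimp: 2 of 3 neighbours < 3, holds.
  isopods: 3 of 5 neighbours ≥ 3, goes locally extinct.
  mussels: 2 of 4 neighbours < 3, holds.
  plankton: 2 of 5 neighbours < 5, holds.
Round 4 — checking thresholds:
  brine shrimp: 2 of 3 neighbours < 3, holds.
  mussels: 3 of 4 neighbours ≥ 3, goes locally extinct.
  plankton: 3 of 5 neighbours < 5, holds.
Round 5 — no new extinctions; cascade stops.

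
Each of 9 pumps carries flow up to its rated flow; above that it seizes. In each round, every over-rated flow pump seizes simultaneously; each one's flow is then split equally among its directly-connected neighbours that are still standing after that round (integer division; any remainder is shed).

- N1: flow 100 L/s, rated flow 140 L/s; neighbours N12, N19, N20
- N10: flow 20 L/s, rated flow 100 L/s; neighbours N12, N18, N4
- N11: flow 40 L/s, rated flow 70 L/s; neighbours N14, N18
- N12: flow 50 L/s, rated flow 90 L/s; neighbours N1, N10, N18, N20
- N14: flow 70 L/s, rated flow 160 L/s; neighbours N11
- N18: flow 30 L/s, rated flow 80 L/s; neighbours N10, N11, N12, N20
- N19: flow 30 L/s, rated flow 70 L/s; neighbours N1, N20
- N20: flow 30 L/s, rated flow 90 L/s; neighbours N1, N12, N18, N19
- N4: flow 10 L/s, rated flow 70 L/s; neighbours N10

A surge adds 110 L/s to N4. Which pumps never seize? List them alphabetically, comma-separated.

N14

Round 1 — N4 at 120 > 70. N4 seizes.
  N4 sheds 120 L/s to N10: 120 each.
    N10: 20+120 = 140 > 100
Round 2 — N10 seizes.
  N10 sheds 140 L/s to N12, N18: 70 each.
    N12: 50+70 = 120 > 90
    N18: 30+70 = 100 > 80
Round 3 — N12, N18 seize.
  N12 sheds 120 L/s to N1, N20: 60 each.
    N1: 100+60 = 160 > 140
    N20: 30+60 = 90 ≤ 90
  N18 sheds 100 L/s to N11, N20: 50 each.
    N11: 40+50 = 90 > 70
    N20: 90+50 = 140 > 90
Round 4 — N1, N11, N20 seize.
  N1 sheds 160 L/s to N19: 160 each.
    N19: 30+160 = 190 > 70
  N11 sheds 90 L/s to N14: 90 each.
    N14: 70+90 = 160 ≤ 160
  N20 sheds 140 L/s to N19: 140 each.
    N19: 190+140 = 330 > 70
Round 5 — N19 seizes.
  N19 sheds 330 L/s: no online neighbours, lost.
No further seizures.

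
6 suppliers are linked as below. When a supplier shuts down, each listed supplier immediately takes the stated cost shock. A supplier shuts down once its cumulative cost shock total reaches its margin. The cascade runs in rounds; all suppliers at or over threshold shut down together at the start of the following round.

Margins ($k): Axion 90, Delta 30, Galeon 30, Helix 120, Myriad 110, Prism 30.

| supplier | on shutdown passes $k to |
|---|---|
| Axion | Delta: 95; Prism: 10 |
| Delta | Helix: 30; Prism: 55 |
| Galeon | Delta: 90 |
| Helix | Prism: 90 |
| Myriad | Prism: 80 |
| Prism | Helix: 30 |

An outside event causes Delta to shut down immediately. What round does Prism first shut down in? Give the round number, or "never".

Round 1 — Delta shuts down (initial).
  Helix: +30 → 30 < 120
  Prism: +55 → 55 ≥ 30
Round 2 — Prism shuts down.
  Helix: +30 → 60 < 120
No further shutdowns.

2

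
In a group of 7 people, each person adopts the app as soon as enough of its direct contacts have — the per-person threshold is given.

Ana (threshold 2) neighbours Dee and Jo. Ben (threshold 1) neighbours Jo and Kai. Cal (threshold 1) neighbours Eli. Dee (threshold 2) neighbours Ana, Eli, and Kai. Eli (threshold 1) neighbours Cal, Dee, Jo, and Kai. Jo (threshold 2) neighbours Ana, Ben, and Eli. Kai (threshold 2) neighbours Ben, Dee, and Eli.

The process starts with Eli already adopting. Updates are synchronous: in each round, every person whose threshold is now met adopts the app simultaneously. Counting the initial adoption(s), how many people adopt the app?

Round 1 — Eli adopts the app (initial).
Round 2 — checking thresholds:
  Cal: 1 of 1 neighbours ≥ 1, adopts the app.
  Dee: 1 of 3 neighbours < 2, below threshold.
  Jo: 1 of 3 neighbours < 2, below threshold.
  Kai: 1 of 3 neighbours < 2, below threshold.
Round 3 — no new adoptions; cascade stops.

2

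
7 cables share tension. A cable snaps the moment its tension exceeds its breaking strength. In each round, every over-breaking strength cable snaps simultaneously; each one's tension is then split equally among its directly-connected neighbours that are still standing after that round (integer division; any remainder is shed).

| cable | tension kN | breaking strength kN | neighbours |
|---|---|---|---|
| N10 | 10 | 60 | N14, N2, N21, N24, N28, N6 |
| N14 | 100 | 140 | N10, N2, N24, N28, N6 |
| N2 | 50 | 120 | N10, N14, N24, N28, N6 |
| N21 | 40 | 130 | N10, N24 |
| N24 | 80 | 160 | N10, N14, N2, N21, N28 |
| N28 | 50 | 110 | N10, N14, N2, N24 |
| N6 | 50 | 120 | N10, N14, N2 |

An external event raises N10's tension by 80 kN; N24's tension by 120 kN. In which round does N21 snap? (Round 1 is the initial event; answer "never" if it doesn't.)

Round 1 — N10 at 90 > 60; N24 at 200 > 160. N10, N24 snap.
  N10 sheds 90 kN to N14, N2, N21, N28, N6: 18 each.
    N14: 100+18 = 118 ≤ 140
    N2: 50+18 = 68 ≤ 120
    N21: 40+18 = 58 ≤ 130
    N28: 50+18 = 68 ≤ 110
    N6: 50+18 = 68 ≤ 120
  N24 sheds 200 kN to N14, N2, N21, N28: 50 each.
    N14: 118+50 = 168 > 140
    N2: 68+50 = 118 ≤ 120
    N21: 58+50 = 108 ≤ 130
    N28: 68+50 = 118 > 110
Round 2 — N14, N28 snap.
  N14 sheds 168 kN to N2, N6: 84 each.
    N2: 118+84 = 202 > 120
    N6: 68+84 = 152 > 120
  N28 sheds 118 kN to N2: 118 each.
    N2: 202+118 = 320 > 120
Round 3 — N2, N6 snap.
  N2 sheds 320 kN: no online neighbours, lost.
  N6 sheds 152 kN: no online neighbours, lost.
No further breaks.

never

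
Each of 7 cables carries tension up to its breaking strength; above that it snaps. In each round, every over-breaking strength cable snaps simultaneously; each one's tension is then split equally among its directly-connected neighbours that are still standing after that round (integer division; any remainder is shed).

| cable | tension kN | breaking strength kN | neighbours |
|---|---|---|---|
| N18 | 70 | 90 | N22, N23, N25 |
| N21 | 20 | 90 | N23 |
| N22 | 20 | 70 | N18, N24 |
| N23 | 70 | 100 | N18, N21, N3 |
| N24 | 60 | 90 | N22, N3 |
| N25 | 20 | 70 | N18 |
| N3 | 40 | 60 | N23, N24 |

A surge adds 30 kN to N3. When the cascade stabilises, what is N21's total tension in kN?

72

Round 1 — N3 at 70 > 60. N3 snaps.
  N3 sheds 70 kN to N23, N24: 35 each.
    N23: 70+35 = 105 > 100
    N24: 60+35 = 95 > 90
Round 2 — N23, N24 snap.
  N23 sheds 105 kN to N18, N21: 52 each (1 lost).
    N18: 70+52 = 122 > 90
    N21: 20+52 = 72 ≤ 90
  N24 sheds 95 kN to N22: 95 each.
    N22: 20+95 = 115 > 70
Round 3 — N18, N22 snap.
  N18 sheds 122 kN to N25: 122 each.
    N25: 20+122 = 142 > 70
  N22 sheds 115 kN: no online neighbours, lost.
Round 4 — N25 snaps.
  N25 sheds 142 kN: no online neighbours, lost.
No further breaks.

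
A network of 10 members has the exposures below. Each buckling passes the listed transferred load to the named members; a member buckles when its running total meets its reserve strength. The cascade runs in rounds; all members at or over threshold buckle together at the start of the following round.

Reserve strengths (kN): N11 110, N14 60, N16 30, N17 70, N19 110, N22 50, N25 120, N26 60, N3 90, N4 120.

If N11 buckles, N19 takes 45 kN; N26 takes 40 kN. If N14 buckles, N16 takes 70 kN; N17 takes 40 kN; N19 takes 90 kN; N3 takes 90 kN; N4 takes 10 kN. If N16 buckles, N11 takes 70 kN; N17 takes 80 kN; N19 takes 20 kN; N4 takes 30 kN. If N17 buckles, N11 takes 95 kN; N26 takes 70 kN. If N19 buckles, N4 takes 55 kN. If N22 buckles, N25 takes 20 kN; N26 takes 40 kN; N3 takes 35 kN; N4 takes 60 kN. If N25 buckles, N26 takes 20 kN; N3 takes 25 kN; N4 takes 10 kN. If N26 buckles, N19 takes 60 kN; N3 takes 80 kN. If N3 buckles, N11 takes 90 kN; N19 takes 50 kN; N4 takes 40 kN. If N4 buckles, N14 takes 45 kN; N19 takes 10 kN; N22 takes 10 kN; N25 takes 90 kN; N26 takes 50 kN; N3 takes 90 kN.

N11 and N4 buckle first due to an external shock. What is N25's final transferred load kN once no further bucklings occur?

90

Round 1 — N11, N4 buckle (initial).
  N14: +45 → 45 < 60
  N19: +45+10 → 55 < 110
  N22: +10 → 10 < 50
  N25: +90 → 90 < 120
  N26: +40+50 → 90 ≥ 60
  N3: +90 → 90 ≥ 90
Round 2 — N26, N3 buckle.
  N19: +60+50 → 165 ≥ 110
Round 3 — N19 buckles.
No further bucklings.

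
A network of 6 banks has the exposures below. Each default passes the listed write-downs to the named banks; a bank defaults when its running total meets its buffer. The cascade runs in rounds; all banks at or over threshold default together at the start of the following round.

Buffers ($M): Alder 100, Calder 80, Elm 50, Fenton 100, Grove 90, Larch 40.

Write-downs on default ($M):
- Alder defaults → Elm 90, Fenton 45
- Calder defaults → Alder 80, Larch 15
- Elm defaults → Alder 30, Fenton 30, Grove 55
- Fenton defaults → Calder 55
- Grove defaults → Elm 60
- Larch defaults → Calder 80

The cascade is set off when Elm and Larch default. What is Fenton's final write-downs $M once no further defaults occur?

Round 1 — Elm, Larch default (initial).
  Alder: +30 → 30 < 100
  Calder: +80 → 80 ≥ 80
  Fenton: +30 → 30 < 100
  Grove: +55 → 55 < 90
Round 2 — Calder defaults.
  Alder: +80 → 110 ≥ 100
Round 3 — Alder defaults.
  Fenton: +45 → 75 < 100
No further defaults.

75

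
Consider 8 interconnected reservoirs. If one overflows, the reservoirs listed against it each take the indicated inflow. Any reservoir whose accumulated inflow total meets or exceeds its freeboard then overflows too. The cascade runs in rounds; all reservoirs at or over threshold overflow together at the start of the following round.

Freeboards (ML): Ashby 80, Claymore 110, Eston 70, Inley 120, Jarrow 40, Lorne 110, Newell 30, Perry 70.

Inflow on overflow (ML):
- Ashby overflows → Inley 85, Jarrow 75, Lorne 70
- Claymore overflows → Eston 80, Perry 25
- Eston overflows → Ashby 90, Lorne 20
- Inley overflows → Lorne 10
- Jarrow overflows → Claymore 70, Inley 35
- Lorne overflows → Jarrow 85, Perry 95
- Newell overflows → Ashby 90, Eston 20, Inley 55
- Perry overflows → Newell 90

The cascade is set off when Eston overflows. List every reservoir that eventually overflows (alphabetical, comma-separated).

Round 1 — Eston overflows (initial).
  Ashby: +90 → 90 ≥ 80
  Lorne: +20 → 20 < 110
Round 2 — Ashby overflows.
  Inley: +85 → 85 < 120
  Jarrow: +75 → 75 ≥ 40
  Lorne: +70 → 90 < 110
Round 3 — Jarrow overflows.
  Claymore: +70 → 70 < 110
  Inley: +35 → 120 ≥ 120
Round 4 — Inley overflows.
  Lorne: +10 → 100 < 110
No further overflows.

Ashby, Eston, Inley, Jarrow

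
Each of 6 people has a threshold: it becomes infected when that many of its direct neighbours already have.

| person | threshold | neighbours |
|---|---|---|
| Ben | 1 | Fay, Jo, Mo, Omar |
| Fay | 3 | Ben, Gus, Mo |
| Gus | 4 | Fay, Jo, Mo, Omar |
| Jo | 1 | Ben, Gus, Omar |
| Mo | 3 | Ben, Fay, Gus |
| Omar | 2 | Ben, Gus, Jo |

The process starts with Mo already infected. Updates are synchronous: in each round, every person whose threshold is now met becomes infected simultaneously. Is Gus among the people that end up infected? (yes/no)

Round 1 — Mo becomes infected (initial).
Round 2 — checking thresholds:
  Ben: 1 of 4 neighbours ≥ 1, becomes infected.
  Fay: 1 of 3 neighbours < 3, not yet.
  Gus: 1 of 4 neighbours < 4, not yet.
Round 3 — checking thresholds:
  Fay: 2 of 3 neighbours < 3, not yet.
  Gus: 1 of 4 neighbours < 4, not yet.
  Jo: 1 of 3 neighbours ≥ 1, becomes infected.
  Omar: 1 of 3 neighbours < 2, not yet.
Round 4 — checking thresholds:
  Fay: 2 of 3 neighbours < 3, not yet.
  Gus: 2 of 4 neighbours < 4, not yet.
  Omar: 2 of 3 neighbours ≥ 2, becomes infected.
Round 5 — no new infections; cascade stops.

no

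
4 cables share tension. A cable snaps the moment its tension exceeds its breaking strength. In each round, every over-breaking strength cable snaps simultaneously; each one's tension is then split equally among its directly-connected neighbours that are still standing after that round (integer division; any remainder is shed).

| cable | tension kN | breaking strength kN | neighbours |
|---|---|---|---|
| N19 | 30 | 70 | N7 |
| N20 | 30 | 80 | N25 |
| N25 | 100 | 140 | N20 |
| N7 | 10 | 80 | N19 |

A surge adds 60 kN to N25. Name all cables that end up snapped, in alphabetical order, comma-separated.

N20, N25

Round 1 — N25 at 160 > 140. N25 snaps.
  N25 sheds 160 kN to N20: 160 each.
    N20: 30+160 = 190 > 80
Round 2 — N20 snaps.
  N20 sheds 190 kN: no online neighbours, lost.
No further breaks.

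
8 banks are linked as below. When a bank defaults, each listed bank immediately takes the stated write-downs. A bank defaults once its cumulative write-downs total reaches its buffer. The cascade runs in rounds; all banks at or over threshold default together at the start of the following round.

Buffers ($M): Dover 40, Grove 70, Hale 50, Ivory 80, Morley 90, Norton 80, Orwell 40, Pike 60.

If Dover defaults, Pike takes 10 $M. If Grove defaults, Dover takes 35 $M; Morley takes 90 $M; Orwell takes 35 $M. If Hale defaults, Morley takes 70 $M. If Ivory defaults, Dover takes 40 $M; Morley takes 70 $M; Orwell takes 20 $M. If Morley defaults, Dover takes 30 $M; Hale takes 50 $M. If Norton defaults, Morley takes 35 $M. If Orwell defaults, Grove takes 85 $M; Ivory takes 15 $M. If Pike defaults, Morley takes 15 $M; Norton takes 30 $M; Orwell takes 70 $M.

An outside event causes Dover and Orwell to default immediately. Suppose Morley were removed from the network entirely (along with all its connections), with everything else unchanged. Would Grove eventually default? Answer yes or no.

yes

With Morley removed:
Round 1 — Dover, Orwell default (initial).
  Grove: +85 → 85 ≥ 70
  Ivory: +15 → 15 < 80
  Pike: +10 → 10 < 60
Round 2 — Grove defaults.
No further defaults.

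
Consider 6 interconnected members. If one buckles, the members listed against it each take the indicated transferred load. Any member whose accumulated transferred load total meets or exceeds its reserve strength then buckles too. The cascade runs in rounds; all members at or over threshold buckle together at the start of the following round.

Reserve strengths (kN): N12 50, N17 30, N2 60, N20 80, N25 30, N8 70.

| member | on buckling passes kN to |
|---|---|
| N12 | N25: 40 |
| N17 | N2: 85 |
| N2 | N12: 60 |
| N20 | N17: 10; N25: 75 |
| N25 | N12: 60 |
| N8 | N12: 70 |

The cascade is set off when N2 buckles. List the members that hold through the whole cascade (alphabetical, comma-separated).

Round 1 — N2 buckles (initial).
  N12: +60 → 60 ≥ 50
Round 2 — N12 buckles.
  N25: +40 → 40 ≥ 30
Round 3 — N25 buckles.
No further bucklings.

N17, N20, N8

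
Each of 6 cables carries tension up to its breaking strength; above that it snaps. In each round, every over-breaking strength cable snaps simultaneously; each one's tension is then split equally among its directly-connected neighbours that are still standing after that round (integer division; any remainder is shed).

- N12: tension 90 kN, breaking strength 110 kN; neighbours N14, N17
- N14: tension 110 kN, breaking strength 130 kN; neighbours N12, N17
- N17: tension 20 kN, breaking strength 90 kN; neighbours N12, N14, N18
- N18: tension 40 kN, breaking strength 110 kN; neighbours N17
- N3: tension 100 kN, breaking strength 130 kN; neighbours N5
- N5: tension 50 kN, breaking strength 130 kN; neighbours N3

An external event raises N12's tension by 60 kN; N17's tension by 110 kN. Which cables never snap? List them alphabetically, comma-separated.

N18, N3, N5

Round 1 — N12 at 150 > 110; N17 at 130 > 90. N12, N17 snap.
  N12 sheds 150 kN to N14: 150 each.
    N14: 110+150 = 260 > 130
  N17 sheds 130 kN to N14, N18: 65 each.
    N14: 260+65 = 325 > 130
    N18: 40+65 = 105 ≤ 110
Round 2 — N14 snaps.
  N14 sheds 325 kN: no online neighbours, lost.
No further breaks.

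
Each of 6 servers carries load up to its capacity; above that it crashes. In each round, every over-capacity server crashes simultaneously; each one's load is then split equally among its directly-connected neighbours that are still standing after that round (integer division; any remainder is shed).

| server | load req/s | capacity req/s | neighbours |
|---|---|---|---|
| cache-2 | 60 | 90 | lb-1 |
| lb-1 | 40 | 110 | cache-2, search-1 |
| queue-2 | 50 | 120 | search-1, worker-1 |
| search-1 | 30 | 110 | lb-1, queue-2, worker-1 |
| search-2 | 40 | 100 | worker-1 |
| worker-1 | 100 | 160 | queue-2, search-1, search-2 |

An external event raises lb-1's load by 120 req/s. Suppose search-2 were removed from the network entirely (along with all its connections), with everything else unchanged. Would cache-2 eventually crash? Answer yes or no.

yes

With search-2 removed:
Round 1 — lb-1 at 160 > 110. lb-1 crashes.
  lb-1 sheds 160 req/s to cache-2, search-1: 80 each.
    cache-2: 60+80 = 140 > 90
    search-1: 30+80 = 110 ≤ 110
Round 2 — cache-2 crashes.
  cache-2 sheds 140 req/s: no online neighbours, lost.
No further crashes.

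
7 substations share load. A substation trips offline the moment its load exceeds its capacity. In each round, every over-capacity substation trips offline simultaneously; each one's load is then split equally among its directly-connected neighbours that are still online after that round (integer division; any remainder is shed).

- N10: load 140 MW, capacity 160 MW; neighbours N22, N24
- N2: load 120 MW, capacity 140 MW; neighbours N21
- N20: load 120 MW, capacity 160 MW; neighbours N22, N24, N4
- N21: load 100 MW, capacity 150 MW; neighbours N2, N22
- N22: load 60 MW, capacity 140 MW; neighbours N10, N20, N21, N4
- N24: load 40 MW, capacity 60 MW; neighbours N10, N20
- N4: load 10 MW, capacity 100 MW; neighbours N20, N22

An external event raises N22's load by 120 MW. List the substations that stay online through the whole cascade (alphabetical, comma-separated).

N2, N21

Round 1 — N22 at 180 > 140. N22 trips offline.
  N22 sheds 180 MW to N10, N20, N21, N4: 45 each.
    N10: 140+45 = 185 > 160
    N20: 120+45 = 165 > 160
    N21: 100+45 = 145 ≤ 150
    N4: 10+45 = 55 ≤ 100
Round 2 — N10, N20 trip offline.
  N10 sheds 185 MW to N24: 185 each.
    N24: 40+185 = 225 > 60
  N20 sheds 165 MW to N24, N4: 82 each (1 lost).
    N24: 225+82 = 307 > 60
    N4: 55+82 = 137 > 100
Round 3 — N24, N4 trip offline.
  N24 sheds 307 MW: no online neighbours, lost.
  N4 sheds 137 MW: no online neighbours, lost.
No further trips.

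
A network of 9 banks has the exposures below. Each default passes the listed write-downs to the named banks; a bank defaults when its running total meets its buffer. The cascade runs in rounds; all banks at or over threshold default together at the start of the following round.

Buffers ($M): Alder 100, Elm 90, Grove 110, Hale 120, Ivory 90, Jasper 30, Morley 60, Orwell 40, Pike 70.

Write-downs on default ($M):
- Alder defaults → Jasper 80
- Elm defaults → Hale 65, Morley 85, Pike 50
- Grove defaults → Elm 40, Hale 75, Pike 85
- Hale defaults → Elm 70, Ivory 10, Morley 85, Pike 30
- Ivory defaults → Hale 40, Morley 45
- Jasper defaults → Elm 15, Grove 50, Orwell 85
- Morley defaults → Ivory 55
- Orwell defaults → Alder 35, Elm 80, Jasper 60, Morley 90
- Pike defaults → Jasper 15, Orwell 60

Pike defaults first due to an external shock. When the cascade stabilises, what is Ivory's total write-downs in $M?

Round 1 — Pike defaults (initial).
  Jasper: +15 → 15 < 30
  Orwell: +60 → 60 ≥ 40
Round 2 — Orwell defaults.
  Alder: +35 → 35 < 100
  Elm: +80 → 80 < 90
  Jasper: +60 → 75 ≥ 30
  Morley: +90 → 90 ≥ 60
Round 3 — Jasper, Morley default.
  Elm: +15 → 95 ≥ 90
  Grove: +50 → 50 < 110
  Ivory: +55 → 55 < 90
Round 4 — Elm defaults.
  Hale: +65 → 65 < 120
No further defaults.

55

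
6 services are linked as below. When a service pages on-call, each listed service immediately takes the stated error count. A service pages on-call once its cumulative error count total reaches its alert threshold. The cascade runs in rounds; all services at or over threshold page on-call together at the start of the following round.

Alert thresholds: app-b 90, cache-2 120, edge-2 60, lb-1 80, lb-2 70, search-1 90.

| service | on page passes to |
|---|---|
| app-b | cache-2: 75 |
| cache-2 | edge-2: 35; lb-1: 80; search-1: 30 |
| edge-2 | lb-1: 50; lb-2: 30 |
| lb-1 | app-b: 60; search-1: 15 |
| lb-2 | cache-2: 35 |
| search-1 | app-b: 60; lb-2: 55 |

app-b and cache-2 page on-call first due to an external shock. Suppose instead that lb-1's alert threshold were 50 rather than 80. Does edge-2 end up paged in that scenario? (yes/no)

With lb-1's alert threshold at 50:
Round 1 — app-b, cache-2 page on-call (initial).
  edge-2: +35 → 35 < 60
  lb-1: +80 → 80 ≥ 50
  search-1: +30 → 30 < 90
Round 2 — lb-1 pages on-call.
  search-1: +15 → 45 < 90
No further pages.

no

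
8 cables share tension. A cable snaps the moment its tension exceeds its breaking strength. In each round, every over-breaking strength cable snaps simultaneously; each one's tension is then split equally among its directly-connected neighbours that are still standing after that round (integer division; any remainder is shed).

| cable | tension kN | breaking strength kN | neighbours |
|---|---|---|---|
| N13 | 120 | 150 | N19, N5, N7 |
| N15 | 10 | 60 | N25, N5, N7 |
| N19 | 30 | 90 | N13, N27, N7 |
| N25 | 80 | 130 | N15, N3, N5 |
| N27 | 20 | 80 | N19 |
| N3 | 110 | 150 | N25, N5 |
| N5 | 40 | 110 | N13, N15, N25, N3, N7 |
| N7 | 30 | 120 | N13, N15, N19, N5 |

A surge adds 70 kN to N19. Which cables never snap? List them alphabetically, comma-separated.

N27

Round 1 — N19 at 100 > 90. N19 snaps.
  N19 sheds 100 kN to N13, N27, N7: 33 each (1 lost).
    N13: 120+33 = 153 > 150
    N27: 20+33 = 53 ≤ 80
    N7: 30+33 = 63 ≤ 120
Round 2 — N13 snaps.
  N13 sheds 153 kN to N5, N7: 76 each (1 lost).
    N5: 40+76 = 116 > 110
    N7: 63+76 = 139 > 120
Round 3 — N5, N7 snap.
  N5 sheds 116 kN to N15, N25, N3: 38 each (2 lost).
    N15: 10+38 = 48 ≤ 60
    N25: 80+38 = 118 ≤ 130
    N3: 110+38 = 148 ≤ 150
  N7 sheds 139 kN to N15: 139 each.
    N15: 48+139 = 187 > 60
Round 4 — N15 snaps.
  N15 sheds 187 kN to N25: 187 each.
    N25: 118+187 = 305 > 130
Round 5 — N25 snaps.
  N25 sheds 305 kN to N3: 305 each.
    N3: 148+305 = 453 > 150
Round 6 — N3 snaps.
  N3 sheds 453 kN: no online neighbours, lost.
No further breaks.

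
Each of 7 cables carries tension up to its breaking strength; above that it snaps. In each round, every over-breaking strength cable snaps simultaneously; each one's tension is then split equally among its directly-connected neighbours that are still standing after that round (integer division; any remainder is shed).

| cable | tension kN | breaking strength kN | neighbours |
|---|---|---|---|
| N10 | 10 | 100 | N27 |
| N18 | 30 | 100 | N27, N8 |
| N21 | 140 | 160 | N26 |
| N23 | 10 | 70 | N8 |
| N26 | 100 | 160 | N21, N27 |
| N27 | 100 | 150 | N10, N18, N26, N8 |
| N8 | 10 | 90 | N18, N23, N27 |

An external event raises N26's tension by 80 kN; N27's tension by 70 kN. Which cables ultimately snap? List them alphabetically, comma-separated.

Round 1 — N26 at 180 > 160; N27 at 170 > 150. N26, N27 snap.
  N26 sheds 180 kN to N21: 180 each.
    N21: 140+180 = 320 > 160
  N27 sheds 170 kN to N10, N18, N8: 56 each (2 lost).
    N10: 10+56 = 66 ≤ 100
    N18: 30+56 = 86 ≤ 100
    N8: 10+56 = 66 ≤ 90
Round 2 — N21 snaps.
  N21 sheds 320 kN: no online neighbours, lost.
No further breaks.

N21, N26, N27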